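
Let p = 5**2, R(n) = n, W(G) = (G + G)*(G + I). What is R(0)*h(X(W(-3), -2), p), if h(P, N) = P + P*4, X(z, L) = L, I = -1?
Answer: 0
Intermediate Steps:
W(G) = 2*G*(-1 + G) (W(G) = (G + G)*(G - 1) = (2*G)*(-1 + G) = 2*G*(-1 + G))
p = 25
h(P, N) = 5*P (h(P, N) = P + 4*P = 5*P)
R(0)*h(X(W(-3), -2), p) = 0*(5*(-2)) = 0*(-10) = 0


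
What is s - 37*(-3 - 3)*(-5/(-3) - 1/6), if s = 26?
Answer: 359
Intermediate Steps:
s - 37*(-3 - 3)*(-5/(-3) - 1/6) = 26 - 37*(-3 - 3)*(-5/(-3) - 1/6) = 26 - (-222)*(-5*(-⅓) - 1*⅙) = 26 - (-222)*(5/3 - ⅙) = 26 - (-222)*3/2 = 26 - 37*(-9) = 26 + 333 = 359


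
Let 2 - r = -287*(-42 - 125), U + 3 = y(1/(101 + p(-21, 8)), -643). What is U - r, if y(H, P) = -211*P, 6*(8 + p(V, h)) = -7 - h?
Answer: 183597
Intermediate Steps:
p(V, h) = -55/6 - h/6 (p(V, h) = -8 + (-7 - h)/6 = -8 + (-7/6 - h/6) = -55/6 - h/6)
U = 135670 (U = -3 - 211*(-643) = -3 + 135673 = 135670)
r = -47927 (r = 2 - (-287)*(-42 - 125) = 2 - (-287)*(-167) = 2 - 1*47929 = 2 - 47929 = -47927)
U - r = 135670 - 1*(-47927) = 135670 + 47927 = 183597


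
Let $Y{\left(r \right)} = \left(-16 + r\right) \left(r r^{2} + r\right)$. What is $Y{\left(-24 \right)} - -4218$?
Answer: $558138$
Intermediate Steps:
$Y{\left(r \right)} = \left(-16 + r\right) \left(r + r^{3}\right)$ ($Y{\left(r \right)} = \left(-16 + r\right) \left(r^{3} + r\right) = \left(-16 + r\right) \left(r + r^{3}\right)$)
$Y{\left(-24 \right)} - -4218 = - 24 \left(-16 - 24 + \left(-24\right)^{3} - 16 \left(-24\right)^{2}\right) - -4218 = - 24 \left(-16 - 24 - 13824 - 9216\right) + 4218 = \left(-24\right) \left(-23080\right) + 4218 = 553920 + 4218 = 558138$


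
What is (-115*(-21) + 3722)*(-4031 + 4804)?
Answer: 4743901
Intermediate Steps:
(-115*(-21) + 3722)*(-4031 + 4804) = (2415 + 3722)*773 = 6137*773 = 4743901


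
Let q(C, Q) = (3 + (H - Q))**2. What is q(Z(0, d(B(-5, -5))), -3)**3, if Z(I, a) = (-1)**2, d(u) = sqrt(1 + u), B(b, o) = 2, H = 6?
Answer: 2985984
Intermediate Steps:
Z(I, a) = 1
q(C, Q) = (9 - Q)**2 (q(C, Q) = (3 + (6 - Q))**2 = (9 - Q)**2)
q(Z(0, d(B(-5, -5))), -3)**3 = ((9 - 1*(-3))**2)**3 = ((9 + 3)**2)**3 = (12**2)**3 = 144**3 = 2985984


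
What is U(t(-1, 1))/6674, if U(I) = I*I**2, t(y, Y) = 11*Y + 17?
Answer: 10976/3337 ≈ 3.2892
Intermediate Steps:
t(y, Y) = 17 + 11*Y
U(I) = I**3
U(t(-1, 1))/6674 = (17 + 11*1)**3/6674 = (17 + 11)**3*(1/6674) = 28**3*(1/6674) = 21952*(1/6674) = 10976/3337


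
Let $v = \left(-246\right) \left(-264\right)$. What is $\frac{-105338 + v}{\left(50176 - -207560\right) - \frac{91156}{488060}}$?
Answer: $- \frac{4928673910}{31447635251} \approx -0.15673$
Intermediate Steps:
$v = 64944$
$\frac{-105338 + v}{\left(50176 - -207560\right) - \frac{91156}{488060}} = \frac{-105338 + 64944}{\left(50176 - -207560\right) - \frac{91156}{488060}} = - \frac{40394}{\left(50176 + 207560\right) - \frac{22789}{122015}} = - \frac{40394}{257736 - \frac{22789}{122015}} = - \frac{40394}{\frac{31447635251}{122015}} = \left(-40394\right) \frac{122015}{31447635251} = - \frac{4928673910}{31447635251}$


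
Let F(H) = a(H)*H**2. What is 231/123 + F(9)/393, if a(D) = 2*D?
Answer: 30013/5371 ≈ 5.5880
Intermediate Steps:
F(H) = 2*H**3 (F(H) = (2*H)*H**2 = 2*H**3)
231/123 + F(9)/393 = 231/123 + (2*9**3)/393 = 231*(1/123) + (2*729)*(1/393) = 77/41 + 1458*(1/393) = 77/41 + 486/131 = 30013/5371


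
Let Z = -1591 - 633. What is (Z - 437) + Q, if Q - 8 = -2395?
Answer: -5048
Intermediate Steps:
Q = -2387 (Q = 8 - 2395 = -2387)
Z = -2224
(Z - 437) + Q = (-2224 - 437) - 2387 = -2661 - 2387 = -5048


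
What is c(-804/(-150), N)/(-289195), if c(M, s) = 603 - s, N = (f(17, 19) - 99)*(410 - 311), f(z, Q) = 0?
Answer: -10404/289195 ≈ -0.035976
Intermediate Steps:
N = -9801 (N = (0 - 99)*(410 - 311) = -99*99 = -9801)
c(-804/(-150), N)/(-289195) = (603 - 1*(-9801))/(-289195) = (603 + 9801)*(-1/289195) = 10404*(-1/289195) = -10404/289195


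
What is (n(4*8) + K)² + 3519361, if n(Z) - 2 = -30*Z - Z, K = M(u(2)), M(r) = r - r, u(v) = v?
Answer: 4499461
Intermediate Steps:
M(r) = 0
K = 0
n(Z) = 2 - 31*Z (n(Z) = 2 + (-30*Z - Z) = 2 - 31*Z)
(n(4*8) + K)² + 3519361 = ((2 - 124*8) + 0)² + 3519361 = ((2 - 31*32) + 0)² + 3519361 = ((2 - 992) + 0)² + 3519361 = (-990 + 0)² + 3519361 = (-990)² + 3519361 = 980100 + 3519361 = 4499461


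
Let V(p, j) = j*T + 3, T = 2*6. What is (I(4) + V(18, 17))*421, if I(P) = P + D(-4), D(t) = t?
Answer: 87147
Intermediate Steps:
T = 12
I(P) = -4 + P (I(P) = P - 4 = -4 + P)
V(p, j) = 3 + 12*j (V(p, j) = j*12 + 3 = 12*j + 3 = 3 + 12*j)
(I(4) + V(18, 17))*421 = ((-4 + 4) + (3 + 12*17))*421 = (0 + (3 + 204))*421 = (0 + 207)*421 = 207*421 = 87147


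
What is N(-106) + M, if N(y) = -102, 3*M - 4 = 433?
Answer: 131/3 ≈ 43.667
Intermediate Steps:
M = 437/3 (M = 4/3 + (1/3)*433 = 4/3 + 433/3 = 437/3 ≈ 145.67)
N(-106) + M = -102 + 437/3 = 131/3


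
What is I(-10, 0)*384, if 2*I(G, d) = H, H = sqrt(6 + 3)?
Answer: 576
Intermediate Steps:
H = 3 (H = sqrt(9) = 3)
I(G, d) = 3/2 (I(G, d) = (1/2)*3 = 3/2)
I(-10, 0)*384 = (3/2)*384 = 576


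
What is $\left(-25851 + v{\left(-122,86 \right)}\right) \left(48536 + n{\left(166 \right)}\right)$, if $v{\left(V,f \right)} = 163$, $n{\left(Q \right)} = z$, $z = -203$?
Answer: $-1241578104$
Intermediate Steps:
$n{\left(Q \right)} = -203$
$\left(-25851 + v{\left(-122,86 \right)}\right) \left(48536 + n{\left(166 \right)}\right) = \left(-25851 + 163\right) \left(48536 - 203\right) = \left(-25688\right) 48333 = -1241578104$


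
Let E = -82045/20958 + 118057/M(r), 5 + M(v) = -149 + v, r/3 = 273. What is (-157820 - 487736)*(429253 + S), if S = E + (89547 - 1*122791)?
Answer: -254608431446239994/995505 ≈ -2.5576e+11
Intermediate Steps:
r = 819 (r = 3*273 = 819)
M(v) = -154 + v (M(v) = -5 + (-149 + v) = -154 + v)
E = 345668383/1991010 (E = -82045/20958 + 118057/(-154 + 819) = -82045*1/20958 + 118057/665 = -82045/20958 + 118057*(1/665) = -82045/20958 + 118057/665 = 345668383/1991010 ≈ 173.61)
S = -65843468057/1991010 (S = 345668383/1991010 + (89547 - 1*122791) = 345668383/1991010 + (89547 - 122791) = 345668383/1991010 - 33244 = -65843468057/1991010 ≈ -33070.)
(-157820 - 487736)*(429253 + S) = (-157820 - 487736)*(429253 - 65843468057/1991010) = -645556*788803547473/1991010 = -254608431446239994/995505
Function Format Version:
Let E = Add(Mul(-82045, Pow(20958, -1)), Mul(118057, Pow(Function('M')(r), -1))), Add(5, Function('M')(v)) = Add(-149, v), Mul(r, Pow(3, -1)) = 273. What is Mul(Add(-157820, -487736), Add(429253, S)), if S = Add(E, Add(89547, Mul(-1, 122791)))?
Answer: Rational(-254608431446239994, 995505) ≈ -2.5576e+11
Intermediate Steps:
r = 819 (r = Mul(3, 273) = 819)
Function('M')(v) = Add(-154, v) (Function('M')(v) = Add(-5, Add(-149, v)) = Add(-154, v))
E = Rational(345668383, 1991010) (E = Add(Mul(-82045, Pow(20958, -1)), Mul(118057, Pow(Add(-154, 819), -1))) = Add(Mul(-82045, Rational(1, 20958)), Mul(118057, Pow(665, -1))) = Add(Rational(-82045, 20958), Mul(118057, Rational(1, 665))) = Add(Rational(-82045, 20958), Rational(118057, 665)) = Rational(345668383, 1991010) ≈ 173.61)
S = Rational(-65843468057, 1991010) (S = Add(Rational(345668383, 1991010), Add(89547, Mul(-1, 122791))) = Add(Rational(345668383, 1991010), Add(89547, -122791)) = Add(Rational(345668383, 1991010), -33244) = Rational(-65843468057, 1991010) ≈ -33070.)
Mul(Add(-157820, -487736), Add(429253, S)) = Mul(Add(-157820, -487736), Add(429253, Rational(-65843468057, 1991010))) = Mul(-645556, Rational(788803547473, 1991010)) = Rational(-254608431446239994, 995505)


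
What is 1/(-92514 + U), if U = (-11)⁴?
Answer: -1/77873 ≈ -1.2841e-5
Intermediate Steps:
U = 14641
1/(-92514 + U) = 1/(-92514 + 14641) = 1/(-77873) = -1/77873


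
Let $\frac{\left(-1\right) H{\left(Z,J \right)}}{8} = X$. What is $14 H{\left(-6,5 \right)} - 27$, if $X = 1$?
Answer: $-139$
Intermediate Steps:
$H{\left(Z,J \right)} = -8$ ($H{\left(Z,J \right)} = \left(-8\right) 1 = -8$)
$14 H{\left(-6,5 \right)} - 27 = 14 \left(-8\right) - 27 = -112 - 27 = -139$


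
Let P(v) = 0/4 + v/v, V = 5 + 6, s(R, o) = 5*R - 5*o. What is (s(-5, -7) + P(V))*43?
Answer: 473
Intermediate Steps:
s(R, o) = -5*o + 5*R
V = 11
P(v) = 1 (P(v) = 0*(¼) + 1 = 0 + 1 = 1)
(s(-5, -7) + P(V))*43 = ((-5*(-7) + 5*(-5)) + 1)*43 = ((35 - 25) + 1)*43 = (10 + 1)*43 = 11*43 = 473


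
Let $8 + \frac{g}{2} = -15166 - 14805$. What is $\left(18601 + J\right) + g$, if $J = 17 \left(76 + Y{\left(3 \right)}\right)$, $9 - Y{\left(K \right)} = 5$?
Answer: $-39997$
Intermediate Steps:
$Y{\left(K \right)} = 4$ ($Y{\left(K \right)} = 9 - 5 = 4$)
$g = -59958$ ($g = -16 + 2 \left(-15166 - 14805\right) = -16 + 2 \left(-29971\right) = -16 - 59942 = -59958$)
$J = 1360$ ($J = 17 \left(76 + 4\right) = 17 \cdot 80 = 1360$)
$\left(18601 + J\right) + g = \left(18601 + 1360\right) - 59958 = 19961 - 59958 = -39997$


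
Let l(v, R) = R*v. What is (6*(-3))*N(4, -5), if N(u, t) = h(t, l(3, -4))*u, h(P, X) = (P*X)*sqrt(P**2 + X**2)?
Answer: -56160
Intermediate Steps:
h(P, X) = P*X*sqrt(P**2 + X**2)
N(u, t) = -12*t*u*sqrt(144 + t**2) (N(u, t) = (t*(-4*3)*sqrt(t**2 + (-4*3)**2))*u = (t*(-12)*sqrt(t**2 + (-12)**2))*u = (t*(-12)*sqrt(t**2 + 144))*u = (t*(-12)*sqrt(144 + t**2))*u = (-12*t*sqrt(144 + t**2))*u = -12*t*u*sqrt(144 + t**2))
(6*(-3))*N(4, -5) = (6*(-3))*(-12*(-5)*4*sqrt(144 + (-5)**2)) = -(-216)*(-5)*4*sqrt(144 + 25) = -(-216)*(-5)*4*sqrt(169) = -(-216)*(-5)*4*13 = -18*3120 = -56160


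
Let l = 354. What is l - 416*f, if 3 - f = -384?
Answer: -160638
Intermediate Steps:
f = 387 (f = 3 - 1*(-384) = 3 + 384 = 387)
l - 416*f = 354 - 416*387 = 354 - 160992 = -160638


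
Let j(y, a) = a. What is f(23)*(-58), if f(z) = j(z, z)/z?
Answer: -58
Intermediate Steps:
f(z) = 1 (f(z) = z/z = 1)
f(23)*(-58) = 1*(-58) = -58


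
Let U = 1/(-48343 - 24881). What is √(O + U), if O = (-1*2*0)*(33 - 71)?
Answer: I*√226/4068 ≈ 0.0036955*I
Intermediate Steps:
U = -1/73224 (U = 1/(-73224) = -1/73224 ≈ -1.3657e-5)
O = 0 (O = -2*0*(-38) = 0*(-38) = 0)
√(O + U) = √(0 - 1/73224) = √(-1/73224) = I*√226/4068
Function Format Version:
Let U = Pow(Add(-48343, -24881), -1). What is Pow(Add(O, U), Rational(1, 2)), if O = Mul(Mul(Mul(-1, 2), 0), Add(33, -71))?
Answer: Mul(Rational(1, 4068), I, Pow(226, Rational(1, 2))) ≈ Mul(0.0036955, I)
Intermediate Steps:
U = Rational(-1, 73224) (U = Pow(-73224, -1) = Rational(-1, 73224) ≈ -1.3657e-5)
O = 0 (O = Mul(Mul(-2, 0), -38) = Mul(0, -38) = 0)
Pow(Add(O, U), Rational(1, 2)) = Pow(Add(0, Rational(-1, 73224)), Rational(1, 2)) = Pow(Rational(-1, 73224), Rational(1, 2)) = Mul(Rational(1, 4068), I, Pow(226, Rational(1, 2)))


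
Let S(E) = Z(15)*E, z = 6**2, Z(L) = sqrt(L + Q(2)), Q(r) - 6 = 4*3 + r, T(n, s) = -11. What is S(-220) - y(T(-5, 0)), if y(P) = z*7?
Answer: -252 - 220*sqrt(35) ≈ -1553.5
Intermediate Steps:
Q(r) = 18 + r (Q(r) = 6 + (4*3 + r) = 6 + (12 + r) = 18 + r)
Z(L) = sqrt(20 + L) (Z(L) = sqrt(L + (18 + 2)) = sqrt(L + 20) = sqrt(20 + L))
z = 36
S(E) = E*sqrt(35) (S(E) = sqrt(20 + 15)*E = sqrt(35)*E = E*sqrt(35))
y(P) = 252 (y(P) = 36*7 = 252)
S(-220) - y(T(-5, 0)) = -220*sqrt(35) - 1*252 = -220*sqrt(35) - 252 = -252 - 220*sqrt(35)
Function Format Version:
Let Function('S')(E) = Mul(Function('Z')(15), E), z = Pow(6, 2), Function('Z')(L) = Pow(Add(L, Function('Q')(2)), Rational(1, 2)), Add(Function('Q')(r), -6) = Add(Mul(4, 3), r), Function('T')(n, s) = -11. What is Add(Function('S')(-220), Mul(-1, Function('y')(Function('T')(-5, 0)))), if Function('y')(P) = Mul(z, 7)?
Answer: Add(-252, Mul(-220, Pow(35, Rational(1, 2)))) ≈ -1553.5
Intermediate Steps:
Function('Q')(r) = Add(18, r) (Function('Q')(r) = Add(6, Add(Mul(4, 3), r)) = Add(6, Add(12, r)) = Add(18, r))
Function('Z')(L) = Pow(Add(20, L), Rational(1, 2)) (Function('Z')(L) = Pow(Add(L, Add(18, 2)), Rational(1, 2)) = Pow(Add(L, 20), Rational(1, 2)) = Pow(Add(20, L), Rational(1, 2)))
z = 36
Function('S')(E) = Mul(E, Pow(35, Rational(1, 2))) (Function('S')(E) = Mul(Pow(Add(20, 15), Rational(1, 2)), E) = Mul(Pow(35, Rational(1, 2)), E) = Mul(E, Pow(35, Rational(1, 2))))
Function('y')(P) = 252 (Function('y')(P) = Mul(36, 7) = 252)
Add(Function('S')(-220), Mul(-1, Function('y')(Function('T')(-5, 0)))) = Add(Mul(-220, Pow(35, Rational(1, 2))), Mul(-1, 252)) = Add(Mul(-220, Pow(35, Rational(1, 2))), -252) = Add(-252, Mul(-220, Pow(35, Rational(1, 2))))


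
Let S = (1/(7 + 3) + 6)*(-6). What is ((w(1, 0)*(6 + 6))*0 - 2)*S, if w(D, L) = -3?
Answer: 366/5 ≈ 73.200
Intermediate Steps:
S = -183/5 (S = (1/10 + 6)*(-6) = (61/10)*(-6) = -183/5 ≈ -36.600)
((w(1, 0)*(6 + 6))*0 - 2)*S = (-3*(6 + 6)*0 - 2)*(-183/5) = (-3*12*0 - 2)*(-183/5) = (-36*0 - 2)*(-183/5) = (0 - 2)*(-183/5) = -2*(-183/5) = 366/5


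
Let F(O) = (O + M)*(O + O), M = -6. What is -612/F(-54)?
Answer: -17/180 ≈ -0.094444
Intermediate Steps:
F(O) = 2*O*(-6 + O) (F(O) = (O - 6)*(O + O) = (-6 + O)*(2*O) = 2*O*(-6 + O))
-612/F(-54) = -612*(-1/(108*(-6 - 54))) = -612/(2*(-54)*(-60)) = -612/6480 = -612*1/6480 = -17/180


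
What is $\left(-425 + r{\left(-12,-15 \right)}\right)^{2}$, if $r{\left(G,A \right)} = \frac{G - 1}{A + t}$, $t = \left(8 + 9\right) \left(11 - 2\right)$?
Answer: $\frac{3441347569}{19044} \approx 1.8071 \cdot 10^{5}$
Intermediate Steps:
$t = 153$ ($t = 17 \cdot 9 = 153$)
$r{\left(G,A \right)} = \frac{-1 + G}{153 + A}$ ($r{\left(G,A \right)} = \frac{G - 1}{A + 153} = \frac{-1 + G}{153 + A}$)
$\left(-425 + r{\left(-12,-15 \right)}\right)^{2} = \left(-425 + \frac{-1 - 12}{153 - 15}\right)^{2} = \left(-425 + \frac{1}{138} \left(-13\right)\right)^{2} = \left(-425 - \frac{13}{138}\right)^{2} = \left(- \frac{58663}{138}\right)^{2} = \frac{3441347569}{19044}$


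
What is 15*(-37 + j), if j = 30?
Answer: -105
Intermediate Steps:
15*(-37 + j) = 15*(-37 + 30) = 15*(-7) = -105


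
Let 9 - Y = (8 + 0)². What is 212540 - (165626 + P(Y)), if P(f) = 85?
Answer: 46829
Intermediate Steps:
Y = -55 (Y = 9 - (8 + 0)² = 9 - 1*8² = 9 - 1*64 = 9 - 64 = -55)
212540 - (165626 + P(Y)) = 212540 - (165626 + 85) = 212540 - 1*165711 = 212540 - 165711 = 46829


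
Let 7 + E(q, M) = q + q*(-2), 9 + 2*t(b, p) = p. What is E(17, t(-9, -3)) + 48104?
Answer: 48080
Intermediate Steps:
t(b, p) = -9/2 + p/2
E(q, M) = -7 - q (E(q, M) = -7 + (q + q*(-2)) = -7 + (q - 2*q) = -7 - q)
E(17, t(-9, -3)) + 48104 = (-7 - 1*17) + 48104 = (-7 - 17) + 48104 = -24 + 48104 = 48080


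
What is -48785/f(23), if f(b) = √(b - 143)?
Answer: 9757*I*√30/12 ≈ 4453.4*I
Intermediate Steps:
f(b) = √(-143 + b)
-48785/f(23) = -48785/√(-143 + 23) = -48785*(-I*√30/60) = -(-9757)*I*√30/12 = 9757*I*√30/12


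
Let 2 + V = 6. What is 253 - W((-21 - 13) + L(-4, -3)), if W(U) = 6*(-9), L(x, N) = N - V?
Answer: 307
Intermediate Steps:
V = 4 (V = -2 + 6 = 4)
L(x, N) = -4 + N (L(x, N) = N - 1*4 = N - 4 = -4 + N)
W(U) = -54
253 - W((-21 - 13) + L(-4, -3)) = 253 - 1*(-54) = 253 + 54 = 307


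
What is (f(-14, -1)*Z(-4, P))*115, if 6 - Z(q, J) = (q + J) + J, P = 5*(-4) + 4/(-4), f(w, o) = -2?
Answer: -11960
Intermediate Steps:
P = -21 (P = -20 + 4*(-¼) = -20 - 1 = -21)
Z(q, J) = 6 - q - 2*J (Z(q, J) = 6 - ((q + J) + J) = 6 - ((J + q) + J) = 6 - (q + 2*J) = 6 + (-q - 2*J) = 6 - q - 2*J)
(f(-14, -1)*Z(-4, P))*115 = -2*(6 - 1*(-4) - 2*(-21))*115 = -2*(6 + 4 + 42)*115 = -2*52*115 = -104*115 = -11960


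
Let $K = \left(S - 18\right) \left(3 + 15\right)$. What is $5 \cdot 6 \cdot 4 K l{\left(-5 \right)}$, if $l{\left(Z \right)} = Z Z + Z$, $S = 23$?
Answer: $216000$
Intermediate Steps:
$l{\left(Z \right)} = Z + Z^{2}$ ($l{\left(Z \right)} = Z^{2} + Z = Z + Z^{2}$)
$K = 90$ ($K = \left(23 - 18\right) \left(3 + 15\right) = 5 \cdot 18 = 90$)
$5 \cdot 6 \cdot 4 K l{\left(-5 \right)} = 5 \cdot 6 \cdot 4 \cdot 90 \left(- 5 \left(1 - 5\right)\right) = 30 \cdot 4 \cdot 90 \left(\left(-5\right) \left(-4\right)\right) = 120 \cdot 90 \cdot 20 = 10800 \cdot 20 = 216000$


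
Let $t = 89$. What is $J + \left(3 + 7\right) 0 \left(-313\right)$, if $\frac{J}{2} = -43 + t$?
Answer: $92$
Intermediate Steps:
$J = 92$ ($J = 2 \left(-43 + 89\right) = 2 \cdot 46 = 92$)
$J + \left(3 + 7\right) 0 \left(-313\right) = 92 + \left(3 + 7\right) 0 \left(-313\right) = 92 + 10 \cdot 0 \left(-313\right) = 92 + 0 \left(-313\right) = 92 + 0 = 92$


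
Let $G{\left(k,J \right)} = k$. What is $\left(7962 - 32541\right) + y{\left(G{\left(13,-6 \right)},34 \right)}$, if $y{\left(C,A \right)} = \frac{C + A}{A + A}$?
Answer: $- \frac{1671325}{68} \approx -24578.0$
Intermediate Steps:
$y{\left(C,A \right)} = \frac{A + C}{2 A}$
$\left(7962 - 32541\right) + y{\left(G{\left(13,-6 \right)},34 \right)} = \left(7962 - 32541\right) + \frac{34 + 13}{2 \cdot 34} = -24579 + \frac{1}{2} \cdot \frac{1}{34} \cdot 47 = -24579 + \frac{47}{68} = - \frac{1671325}{68}$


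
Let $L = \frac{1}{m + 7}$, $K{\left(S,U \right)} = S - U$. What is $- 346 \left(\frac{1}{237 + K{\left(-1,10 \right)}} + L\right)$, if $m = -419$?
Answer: $- \frac{16089}{23278} \approx -0.69117$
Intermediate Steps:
$L = - \frac{1}{412}$ ($L = \frac{1}{-419 + 7} = \frac{1}{-412} = - \frac{1}{412} \approx -0.0024272$)
$- 346 \left(\frac{1}{237 + K{\left(-1,10 \right)}} + L\right) = - 346 \left(\frac{1}{237 - 11} - \frac{1}{412}\right) = - 346 \left(\frac{1}{226} - \frac{1}{412}\right) = \left(-346\right) \frac{93}{46556} = - \frac{16089}{23278}$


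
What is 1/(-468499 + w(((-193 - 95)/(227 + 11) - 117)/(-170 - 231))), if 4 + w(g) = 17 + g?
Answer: -47719/22355669367 ≈ -2.1345e-6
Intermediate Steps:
w(g) = 13 + g (w(g) = -4 + (17 + g) = 13 + g)
1/(-468499 + w(((-193 - 95)/(227 + 11) - 117)/(-170 - 231))) = 1/(-468499 + (13 + ((-193 - 95)/(227 + 11) - 117)/(-170 - 231))) = 1/(-468499 + (13 + (-288/238 - 117)/(-401))) = 1/(-468499 + (13 + (-288*1/238 - 117)*(-1/401))) = 1/(-468499 + (13 + (-144/119 - 117)*(-1/401))) = 1/(-468499 + (13 - 14067/119*(-1/401))) = 1/(-468499 + (13 + 14067/47719)) = 1/(-468499 + 634414/47719) = 1/(-22355669367/47719) = -47719/22355669367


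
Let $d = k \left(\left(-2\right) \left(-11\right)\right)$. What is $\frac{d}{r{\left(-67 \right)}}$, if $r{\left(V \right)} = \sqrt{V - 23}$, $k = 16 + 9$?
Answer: $- \frac{55 i \sqrt{10}}{3} \approx - 57.975 i$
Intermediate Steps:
$k = 25$
$d = 550$ ($d = 25 \left(\left(-2\right) \left(-11\right)\right) = 25 \cdot 22 = 550$)
$r{\left(V \right)} = \sqrt{-23 + V}$
$\frac{d}{r{\left(-67 \right)}} = \frac{550}{\sqrt{-23 - 67}} = \frac{550}{\sqrt{-90}} = \frac{550}{3 i \sqrt{10}} = 550 \left(- \frac{i \sqrt{10}}{30}\right) = - \frac{55 i \sqrt{10}}{3}$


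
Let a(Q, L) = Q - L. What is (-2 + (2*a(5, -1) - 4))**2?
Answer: 36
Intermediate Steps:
(-2 + (2*a(5, -1) - 4))**2 = (-2 + (2*(5 - 1*(-1)) - 4))**2 = (-2 + (2*(5 + 1) - 4))**2 = (-2 + (2*6 - 4))**2 = (-2 + (12 - 4))**2 = (-2 + 8)**2 = 6**2 = 36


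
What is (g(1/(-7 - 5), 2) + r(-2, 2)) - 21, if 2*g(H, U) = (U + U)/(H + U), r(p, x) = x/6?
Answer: -1354/69 ≈ -19.623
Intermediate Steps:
r(p, x) = x/6 (r(p, x) = x*(⅙) = x/6)
g(H, U) = U/(H + U) (g(H, U) = ((U + U)/(H + U))/2 = ((2*U)/(H + U))/2 = (2*U/(H + U))/2 = U/(H + U))
(g(1/(-7 - 5), 2) + r(-2, 2)) - 21 = (2/(1/(-7 - 5) + 2) + (⅙)*2) - 21 = (2/(1/(-12) + 2) + ⅓) - 21 = (2/(-1/12 + 2) + ⅓) - 21 = (2/(23/12) + ⅓) - 21 = (2*(12/23) + ⅓) - 21 = (24/23 + ⅓) - 21 = 95/69 - 21 = -1354/69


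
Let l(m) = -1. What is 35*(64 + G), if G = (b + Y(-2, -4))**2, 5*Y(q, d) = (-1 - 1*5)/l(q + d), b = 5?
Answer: 17927/5 ≈ 3585.4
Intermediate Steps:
Y(q, d) = 6/5 (Y(q, d) = ((-1 - 1*5)/(-1))/5 = ((-1 - 5)*(-1))/5 = (-6*(-1))/5 = (1/5)*6 = 6/5)
G = 961/25 (G = (5 + 6/5)**2 = (31/5)**2 = 961/25 ≈ 38.440)
35*(64 + G) = 35*(64 + 961/25) = 35*(2561/25) = 17927/5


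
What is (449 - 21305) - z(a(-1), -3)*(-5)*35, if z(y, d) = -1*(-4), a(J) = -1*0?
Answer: -20156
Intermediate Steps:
a(J) = 0
z(y, d) = 4
(449 - 21305) - z(a(-1), -3)*(-5)*35 = (449 - 21305) - 4*(-5)*35 = -20856 - (-20)*35 = -20856 - 1*(-700) = -20856 + 700 = -20156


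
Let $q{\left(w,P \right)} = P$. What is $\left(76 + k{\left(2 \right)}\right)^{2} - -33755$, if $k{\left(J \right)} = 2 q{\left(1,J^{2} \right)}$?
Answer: $40811$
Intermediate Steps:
$k{\left(J \right)} = 2 J^{2}$
$\left(76 + k{\left(2 \right)}\right)^{2} - -33755 = \left(76 + 2 \cdot 2^{2}\right)^{2} - -33755 = \left(76 + 2 \cdot 4\right)^{2} + 33755 = \left(76 + 8\right)^{2} + 33755 = 84^{2} + 33755 = 7056 + 33755 = 40811$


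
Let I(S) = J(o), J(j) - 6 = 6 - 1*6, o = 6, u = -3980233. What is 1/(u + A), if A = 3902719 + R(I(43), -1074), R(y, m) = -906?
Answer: -1/78420 ≈ -1.2752e-5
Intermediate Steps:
J(j) = 6 (J(j) = 6 + (6 - 1*6) = 6 + (6 - 6) = 6 + 0 = 6)
I(S) = 6
A = 3901813 (A = 3902719 - 906 = 3901813)
1/(u + A) = 1/(-3980233 + 3901813) = 1/(-78420) = -1/78420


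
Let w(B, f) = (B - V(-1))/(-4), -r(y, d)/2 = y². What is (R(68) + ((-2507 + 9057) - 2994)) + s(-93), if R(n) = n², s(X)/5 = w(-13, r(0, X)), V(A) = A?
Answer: 8195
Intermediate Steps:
r(y, d) = -2*y²
w(B, f) = -¼ - B/4 (w(B, f) = (B - 1*(-1))/(-4) = (B + 1)*(-¼) = (1 + B)*(-¼) = -¼ - B/4)
s(X) = 15 (s(X) = 5*(-¼ - ¼*(-13)) = 5*(-¼ + 13/4) = 5*3 = 15)
(R(68) + ((-2507 + 9057) - 2994)) + s(-93) = (68² + ((-2507 + 9057) - 2994)) + 15 = (4624 + (6550 - 2994)) + 15 = (4624 + 3556) + 15 = 8180 + 15 = 8195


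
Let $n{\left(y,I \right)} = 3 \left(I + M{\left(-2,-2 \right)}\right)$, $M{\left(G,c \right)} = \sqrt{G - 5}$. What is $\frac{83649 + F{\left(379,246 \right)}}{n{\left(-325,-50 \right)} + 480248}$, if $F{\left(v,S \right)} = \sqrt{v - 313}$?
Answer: $\frac{83649 + \sqrt{66}}{480098 + 3 i \sqrt{7}} \approx 0.17425 - 2.8808 \cdot 10^{-6} i$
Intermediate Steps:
$F{\left(v,S \right)} = \sqrt{-313 + v}$
$M{\left(G,c \right)} = \sqrt{-5 + G}$
$n{\left(y,I \right)} = 3 I + 3 i \sqrt{7}$ ($n{\left(y,I \right)} = 3 \left(I + \sqrt{-5 - 2}\right) = 3 \left(I + \sqrt{-7}\right) = 3 \left(I + i \sqrt{7}\right) = 3 I + 3 i \sqrt{7}$)
$\frac{83649 + F{\left(379,246 \right)}}{n{\left(-325,-50 \right)} + 480248} = \frac{83649 + \sqrt{-313 + 379}}{\left(3 \left(-50\right) + 3 i \sqrt{7}\right) + 480248} = \frac{83649 + \sqrt{66}}{\left(-150 + 3 i \sqrt{7}\right) + 480248} = \frac{83649 + \sqrt{66}}{480098 + 3 i \sqrt{7}}$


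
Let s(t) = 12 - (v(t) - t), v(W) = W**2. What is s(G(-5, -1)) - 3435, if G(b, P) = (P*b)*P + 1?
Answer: -3443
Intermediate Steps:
G(b, P) = 1 + b*P**2 (G(b, P) = b*P**2 + 1 = 1 + b*P**2)
s(t) = 12 + t - t**2 (s(t) = 12 - (t**2 - t) = 12 + (t - t**2) = 12 + t - t**2)
s(G(-5, -1)) - 3435 = (12 + (1 - 5*(-1)**2) - (1 - 5*(-1)**2)**2) - 3435 = (12 + (1 - 5*1) - (1 - 5*1)**2) - 3435 = (12 + (1 - 5) - (1 - 5)**2) - 3435 = (12 - 4 - 1*(-4)**2) - 3435 = (12 - 4 - 1*16) - 3435 = (12 - 4 - 16) - 3435 = -8 - 3435 = -3443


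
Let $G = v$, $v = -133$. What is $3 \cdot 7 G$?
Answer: $-2793$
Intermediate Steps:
$G = -133$
$3 \cdot 7 G = 3 \cdot 7 \left(-133\right) = 21 \left(-133\right) = -2793$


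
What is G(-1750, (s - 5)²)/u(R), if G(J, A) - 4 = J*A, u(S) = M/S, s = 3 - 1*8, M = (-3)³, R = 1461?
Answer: 9469228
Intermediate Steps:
M = -27
s = -5 (s = 3 - 8 = -5)
u(S) = -27/S
G(J, A) = 4 + A*J (G(J, A) = 4 + J*A = 4 + A*J)
G(-1750, (s - 5)²)/u(R) = (4 + (-5 - 5)²*(-1750))/((-27/1461)) = (4 + (-10)²*(-1750))/((-27*1/1461)) = (4 + 100*(-1750))/(-9/487) = (4 - 175000)*(-487/9) = -174996*(-487/9) = 9469228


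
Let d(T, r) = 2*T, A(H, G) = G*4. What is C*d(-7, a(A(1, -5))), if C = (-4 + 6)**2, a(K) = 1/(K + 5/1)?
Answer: -56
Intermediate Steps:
A(H, G) = 4*G
a(K) = 1/(5 + K) (a(K) = 1/(K + 5*1) = 1/(K + 5) = 1/(5 + K))
C = 4 (C = 2**2 = 4)
C*d(-7, a(A(1, -5))) = 4*(2*(-7)) = 4*(-14) = -56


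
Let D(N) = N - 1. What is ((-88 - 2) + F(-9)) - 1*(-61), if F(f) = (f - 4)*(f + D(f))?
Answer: 218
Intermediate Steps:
D(N) = -1 + N
F(f) = (-1 + 2*f)*(-4 + f) (F(f) = (f - 4)*(f + (-1 + f)) = (-4 + f)*(-1 + 2*f) = (-1 + 2*f)*(-4 + f))
((-88 - 2) + F(-9)) - 1*(-61) = ((-88 - 2) + (4 - 9*(-9) + 2*(-9)**2)) - 1*(-61) = (-90 + (4 + 81 + 2*81)) + 61 = (-90 + (4 + 81 + 162)) + 61 = (-90 + 247) + 61 = 157 + 61 = 218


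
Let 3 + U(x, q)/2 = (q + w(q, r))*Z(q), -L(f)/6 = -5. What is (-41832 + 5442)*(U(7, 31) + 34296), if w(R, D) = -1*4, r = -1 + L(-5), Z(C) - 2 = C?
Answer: -1312660080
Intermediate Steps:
Z(C) = 2 + C
L(f) = 30 (L(f) = -6*(-5) = 30)
r = 29 (r = -1 + 30 = 29)
w(R, D) = -4
U(x, q) = -6 + 2*(-4 + q)*(2 + q) (U(x, q) = -6 + 2*((q - 4)*(2 + q)) = -6 + 2*((-4 + q)*(2 + q)) = -6 + 2*(-4 + q)*(2 + q))
(-41832 + 5442)*(U(7, 31) + 34296) = (-41832 + 5442)*((-22 - 4*31 + 2*31**2) + 34296) = -36390*((-22 - 124 + 2*961) + 34296) = -36390*((-22 - 124 + 1922) + 34296) = -36390*(1776 + 34296) = -36390*36072 = -1312660080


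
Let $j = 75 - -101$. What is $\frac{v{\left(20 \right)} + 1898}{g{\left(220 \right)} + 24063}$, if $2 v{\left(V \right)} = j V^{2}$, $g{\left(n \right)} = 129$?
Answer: $\frac{687}{448} \approx 1.5335$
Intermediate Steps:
$j = 176$ ($j = 75 + 101 = 176$)
$v{\left(V \right)} = 88 V^{2}$ ($v{\left(V \right)} = \frac{176 V^{2}}{2} = 88 V^{2}$)
$\frac{v{\left(20 \right)} + 1898}{g{\left(220 \right)} + 24063} = \frac{88 \cdot 20^{2} + 1898}{129 + 24063} = \frac{88 \cdot 400 + 1898}{24192} = \left(35200 + 1898\right) \frac{1}{24192} = 37098 \cdot \frac{1}{24192} = \frac{687}{448}$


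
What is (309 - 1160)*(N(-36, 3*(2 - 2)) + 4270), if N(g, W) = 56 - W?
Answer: -3681426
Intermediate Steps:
(309 - 1160)*(N(-36, 3*(2 - 2)) + 4270) = (309 - 1160)*((56 - 3*(2 - 2)) + 4270) = -851*((56 - 3*0) + 4270) = -851*((56 - 1*0) + 4270) = -851*((56 + 0) + 4270) = -851*(56 + 4270) = -851*4326 = -3681426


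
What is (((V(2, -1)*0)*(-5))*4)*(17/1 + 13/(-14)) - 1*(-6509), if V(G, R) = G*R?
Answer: 6509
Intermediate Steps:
(((V(2, -1)*0)*(-5))*4)*(17/1 + 13/(-14)) - 1*(-6509) = ((((2*(-1))*0)*(-5))*4)*(17/1 + 13/(-14)) - 1*(-6509) = ((-2*0*(-5))*4)*(17*1 + 13*(-1/14)) + 6509 = ((0*(-5))*4)*(17 - 13/14) + 6509 = (0*4)*(225/14) + 6509 = 0*(225/14) + 6509 = 0 + 6509 = 6509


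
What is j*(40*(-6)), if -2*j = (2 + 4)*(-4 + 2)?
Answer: -1440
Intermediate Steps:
j = 6 (j = -(2 + 4)*(-4 + 2)/2 = -3*(-2) = -½*(-12) = 6)
j*(40*(-6)) = 6*(40*(-6)) = 6*(-240) = -1440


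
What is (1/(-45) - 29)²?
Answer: 1705636/2025 ≈ 842.29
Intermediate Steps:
(1/(-45) - 29)² = (-1/45 - 29)² = (-1306/45)² = 1705636/2025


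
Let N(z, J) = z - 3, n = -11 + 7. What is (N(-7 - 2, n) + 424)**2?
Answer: 169744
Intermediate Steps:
n = -4
N(z, J) = -3 + z
(N(-7 - 2, n) + 424)**2 = ((-3 + (-7 - 2)) + 424)**2 = ((-3 - 9) + 424)**2 = (-12 + 424)**2 = 412**2 = 169744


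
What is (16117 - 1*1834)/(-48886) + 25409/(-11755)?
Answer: -1410041039/574654930 ≈ -2.4537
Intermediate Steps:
(16117 - 1*1834)/(-48886) + 25409/(-11755) = (16117 - 1834)*(-1/48886) + 25409*(-1/11755) = 14283*(-1/48886) - 25409/11755 = -14283/48886 - 25409/11755 = -1410041039/574654930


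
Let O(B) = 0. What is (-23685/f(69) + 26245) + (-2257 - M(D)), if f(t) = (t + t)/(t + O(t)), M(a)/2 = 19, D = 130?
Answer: 24215/2 ≈ 12108.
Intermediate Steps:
M(a) = 38 (M(a) = 2*19 = 38)
f(t) = 2 (f(t) = (t + t)/(t + 0) = (2*t)/t = 2)
(-23685/f(69) + 26245) + (-2257 - M(D)) = (-23685/2 + 26245) + (-2257 - 1*38) = (-23685*½ + 26245) + (-2257 - 38) = (-23685/2 + 26245) - 2295 = 28805/2 - 2295 = 24215/2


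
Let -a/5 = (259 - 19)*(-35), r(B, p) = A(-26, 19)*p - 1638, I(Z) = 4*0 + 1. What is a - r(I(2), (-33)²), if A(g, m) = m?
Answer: 22947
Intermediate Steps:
I(Z) = 1 (I(Z) = 0 + 1 = 1)
r(B, p) = -1638 + 19*p (r(B, p) = 19*p - 1638 = -1638 + 19*p)
a = 42000 (a = -5*(259 - 19)*(-35) = -1200*(-35) = -5*(-8400) = 42000)
a - r(I(2), (-33)²) = 42000 - (-1638 + 19*(-33)²) = 42000 - (-1638 + 19*1089) = 42000 - (-1638 + 20691) = 42000 - 1*19053 = 42000 - 19053 = 22947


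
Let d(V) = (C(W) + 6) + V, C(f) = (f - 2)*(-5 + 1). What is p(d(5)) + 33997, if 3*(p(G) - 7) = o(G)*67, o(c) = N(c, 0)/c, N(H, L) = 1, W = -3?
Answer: 3162439/93 ≈ 34005.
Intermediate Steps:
C(f) = 8 - 4*f (C(f) = (-2 + f)*(-4) = 8 - 4*f)
o(c) = 1/c
d(V) = 26 + V (d(V) = ((8 - 4*(-3)) + 6) + V = ((8 + 12) + 6) + V = (20 + 6) + V = 26 + V)
p(G) = 7 + 67/(3*G) (p(G) = 7 + (67/G)/3 = 7 + 67/(3*G))
p(d(5)) + 33997 = (7 + 67/(3*(26 + 5))) + 33997 = (7 + (67/3)/31) + 33997 = (7 + (67/3)*(1/31)) + 33997 = (7 + 67/93) + 33997 = 718/93 + 33997 = 3162439/93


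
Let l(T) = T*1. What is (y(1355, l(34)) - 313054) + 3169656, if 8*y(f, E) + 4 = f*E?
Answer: 11449441/4 ≈ 2.8624e+6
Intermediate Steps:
l(T) = T
y(f, E) = -½ + E*f/8 (y(f, E) = -½ + (f*E)/8 = -½ + (E*f)/8 = -½ + E*f/8)
(y(1355, l(34)) - 313054) + 3169656 = ((-½ + (⅛)*34*1355) - 313054) + 3169656 = ((-½ + 23035/4) - 313054) + 3169656 = (23033/4 - 313054) + 3169656 = -1229183/4 + 3169656 = 11449441/4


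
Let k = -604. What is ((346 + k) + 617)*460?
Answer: 165140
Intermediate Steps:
((346 + k) + 617)*460 = ((346 - 604) + 617)*460 = (-258 + 617)*460 = 359*460 = 165140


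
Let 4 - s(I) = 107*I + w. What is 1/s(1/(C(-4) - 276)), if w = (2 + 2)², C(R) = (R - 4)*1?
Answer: -284/3301 ≈ -0.086035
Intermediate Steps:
C(R) = -4 + R (C(R) = (-4 + R)*1 = -4 + R)
w = 16 (w = 4² = 16)
s(I) = -12 - 107*I (s(I) = 4 - (107*I + 16) = 4 - (16 + 107*I) = 4 + (-16 - 107*I) = -12 - 107*I)
1/s(1/(C(-4) - 276)) = 1/(-12 - 107/((-4 - 4) - 276)) = 1/(-12 - 107/(-8 - 276)) = 1/(-12 - 107/(-284)) = 1/(-12 - 107*(-1/284)) = 1/(-12 + 107/284) = 1/(-3301/284) = -284/3301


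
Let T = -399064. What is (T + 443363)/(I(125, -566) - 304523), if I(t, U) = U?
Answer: -44299/305089 ≈ -0.14520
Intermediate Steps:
(T + 443363)/(I(125, -566) - 304523) = (-399064 + 443363)/(-566 - 304523) = 44299/(-305089) = 44299*(-1/305089) = -44299/305089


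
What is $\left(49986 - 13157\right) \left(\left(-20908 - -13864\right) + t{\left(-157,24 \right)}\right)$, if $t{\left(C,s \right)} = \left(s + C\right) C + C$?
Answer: $503820720$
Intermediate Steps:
$t{\left(C,s \right)} = C + C \left(C + s\right)$ ($t{\left(C,s \right)} = \left(C + s\right) C + C = C \left(C + s\right) + C = C + C \left(C + s\right)$)
$\left(49986 - 13157\right) \left(\left(-20908 - -13864\right) + t{\left(-157,24 \right)}\right) = \left(49986 - 13157\right) \left(\left(-20908 - -13864\right) - 157 \left(1 - 157 + 24\right)\right) = 36829 \left(\left(-20908 + 13864\right) - -20724\right) = 36829 \left(-7044 + 20724\right) = 36829 \cdot 13680 = 503820720$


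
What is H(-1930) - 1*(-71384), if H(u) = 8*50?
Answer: 71784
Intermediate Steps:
H(u) = 400
H(-1930) - 1*(-71384) = 400 - 1*(-71384) = 400 + 71384 = 71784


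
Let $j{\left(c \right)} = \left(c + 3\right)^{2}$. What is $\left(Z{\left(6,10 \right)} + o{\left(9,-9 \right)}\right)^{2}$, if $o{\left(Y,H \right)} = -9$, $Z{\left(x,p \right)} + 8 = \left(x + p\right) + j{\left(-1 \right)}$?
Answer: $9$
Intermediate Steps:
$j{\left(c \right)} = \left(3 + c\right)^{2}$
$Z{\left(x,p \right)} = -4 + p + x$ ($Z{\left(x,p \right)} = -8 + \left(\left(x + p\right) + \left(3 - 1\right)^{2}\right) = -8 + \left(\left(p + x\right) + 2^{2}\right) = -8 + \left(\left(p + x\right) + 4\right) = -8 + \left(4 + p + x\right) = -4 + p + x$)
$\left(Z{\left(6,10 \right)} + o{\left(9,-9 \right)}\right)^{2} = \left(\left(-4 + 10 + 6\right) - 9\right)^{2} = \left(12 - 9\right)^{2} = 3^{2} = 9$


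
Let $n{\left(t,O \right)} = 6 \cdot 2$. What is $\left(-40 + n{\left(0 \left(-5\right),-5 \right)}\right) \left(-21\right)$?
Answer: $588$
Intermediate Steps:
$n{\left(t,O \right)} = 12$
$\left(-40 + n{\left(0 \left(-5\right),-5 \right)}\right) \left(-21\right) = \left(-40 + 12\right) \left(-21\right) = \left(-28\right) \left(-21\right) = 588$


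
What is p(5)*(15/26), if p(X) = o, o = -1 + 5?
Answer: 30/13 ≈ 2.3077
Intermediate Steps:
o = 4
p(X) = 4
p(5)*(15/26) = 4*(15/26) = 30/13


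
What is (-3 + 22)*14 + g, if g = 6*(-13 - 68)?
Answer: -220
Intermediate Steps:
g = -486 (g = 6*(-81) = -486)
(-3 + 22)*14 + g = (-3 + 22)*14 - 486 = 19*14 - 486 = 266 - 486 = -220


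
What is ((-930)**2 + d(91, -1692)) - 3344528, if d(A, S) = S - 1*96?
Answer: -2481416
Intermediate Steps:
d(A, S) = -96 + S (d(A, S) = S - 96 = -96 + S)
((-930)**2 + d(91, -1692)) - 3344528 = ((-930)**2 + (-96 - 1692)) - 3344528 = (864900 - 1788) - 3344528 = 863112 - 3344528 = -2481416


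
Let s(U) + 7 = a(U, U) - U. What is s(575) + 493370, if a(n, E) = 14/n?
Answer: 283353114/575 ≈ 4.9279e+5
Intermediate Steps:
s(U) = -7 - U + 14/U (s(U) = -7 + (14/U - U) = -7 + (-U + 14/U) = -7 - U + 14/U)
s(575) + 493370 = (-7 - 1*575 + 14/575) + 493370 = (-7 - 575 + 14*(1/575)) + 493370 = (-7 - 575 + 14/575) + 493370 = -334636/575 + 493370 = 283353114/575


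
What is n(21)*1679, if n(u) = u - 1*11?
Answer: 16790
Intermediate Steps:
n(u) = -11 + u (n(u) = u - 11 = -11 + u)
n(21)*1679 = (-11 + 21)*1679 = 10*1679 = 16790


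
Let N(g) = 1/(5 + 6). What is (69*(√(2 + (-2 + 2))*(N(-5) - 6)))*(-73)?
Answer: 327405*√2/11 ≈ 42093.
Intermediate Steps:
N(g) = 1/11
(69*(√(2 + (-2 + 2))*(N(-5) - 6)))*(-73) = (69*(√(2 + (-2 + 2))*(1/11 - 6)))*(-73) = (69*(√(2 + 0)*(-65/11)))*(-73) = (69*(√2*(-65/11)))*(-73) = (69*(-65*√2/11))*(-73) = -4485*√2/11*(-73) = 327405*√2/11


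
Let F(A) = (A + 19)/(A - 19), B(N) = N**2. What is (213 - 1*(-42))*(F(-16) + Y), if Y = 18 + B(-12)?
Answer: 289017/7 ≈ 41288.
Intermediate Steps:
F(A) = (19 + A)/(-19 + A)
Y = 162 (Y = 18 + (-12)**2 = 18 + 144 = 162)
(213 - 1*(-42))*(F(-16) + Y) = (213 - 1*(-42))*((19 - 16)/(-19 - 16) + 162) = (213 + 42)*(3/(-35) + 162) = 255*(-1/35*3 + 162) = 255*(-3/35 + 162) = 255*(5667/35) = 289017/7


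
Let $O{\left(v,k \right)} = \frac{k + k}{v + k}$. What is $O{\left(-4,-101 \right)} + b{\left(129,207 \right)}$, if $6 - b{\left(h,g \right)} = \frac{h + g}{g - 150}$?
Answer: $\frac{4048}{1995} \approx 2.0291$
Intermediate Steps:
$b{\left(h,g \right)} = 6 - \frac{g + h}{-150 + g}$ ($b{\left(h,g \right)} = 6 - \frac{h + g}{g - 150} = 6 - \frac{g + h}{-150 + g}$)
$O{\left(v,k \right)} = \frac{2 k}{k + v}$
$O{\left(-4,-101 \right)} + b{\left(129,207 \right)} = 2 \left(-101\right) \frac{1}{-101 - 4} + \frac{-900 - 129 + 5 \cdot 207}{-150 + 207} = 2 \left(-101\right) \frac{1}{-105} + \frac{-900 - 129 + 1035}{57} = 2 \left(-101\right) \left(- \frac{1}{105}\right) + \frac{1}{57} \cdot 6 = \frac{202}{105} + \frac{2}{19} = \frac{4048}{1995}$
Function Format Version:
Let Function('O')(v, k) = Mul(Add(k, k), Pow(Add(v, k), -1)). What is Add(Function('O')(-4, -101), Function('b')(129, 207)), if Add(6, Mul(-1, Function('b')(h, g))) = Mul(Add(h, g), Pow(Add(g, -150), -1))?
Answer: Rational(4048, 1995) ≈ 2.0291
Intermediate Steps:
Function('b')(h, g) = Add(6, Mul(-1, Pow(Add(-150, g), -1), Add(g, h))) (Function('b')(h, g) = Add(6, Mul(-1, Mul(Add(h, g), Pow(Add(g, -150), -1)))) = Add(6, Mul(-1, Mul(Add(g, h), Pow(Add(-150, g), -1)))) = Add(6, Mul(-1, Mul(Pow(Add(-150, g), -1), Add(g, h)))) = Add(6, Mul(-1, Pow(Add(-150, g), -1), Add(g, h))))
Function('O')(v, k) = Mul(2, k, Pow(Add(k, v), -1)) (Function('O')(v, k) = Mul(Mul(2, k), Pow(Add(k, v), -1)) = Mul(2, k, Pow(Add(k, v), -1)))
Add(Function('O')(-4, -101), Function('b')(129, 207)) = Add(Mul(2, -101, Pow(Add(-101, -4), -1)), Mul(Pow(Add(-150, 207), -1), Add(-900, Mul(-1, 129), Mul(5, 207)))) = Add(Mul(2, -101, Pow(-105, -1)), Mul(Pow(57, -1), Add(-900, -129, 1035))) = Add(Mul(2, -101, Rational(-1, 105)), Mul(Rational(1, 57), 6)) = Add(Rational(202, 105), Rational(2, 19)) = Rational(4048, 1995)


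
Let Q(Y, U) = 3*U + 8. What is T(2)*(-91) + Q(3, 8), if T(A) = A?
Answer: -150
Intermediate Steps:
Q(Y, U) = 8 + 3*U
T(2)*(-91) + Q(3, 8) = 2*(-91) + (8 + 3*8) = -182 + (8 + 24) = -182 + 32 = -150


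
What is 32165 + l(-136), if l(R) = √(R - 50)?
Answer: 32165 + I*√186 ≈ 32165.0 + 13.638*I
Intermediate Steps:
l(R) = √(-50 + R)
32165 + l(-136) = 32165 + √(-50 - 136) = 32165 + √(-186) = 32165 + I*√186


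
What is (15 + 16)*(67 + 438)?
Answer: 15655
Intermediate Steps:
(15 + 16)*(67 + 438) = 31*505 = 15655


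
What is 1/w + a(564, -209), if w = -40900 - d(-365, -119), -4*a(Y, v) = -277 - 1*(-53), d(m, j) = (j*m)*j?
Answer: 287160441/5127865 ≈ 56.000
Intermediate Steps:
d(m, j) = m*j²
a(Y, v) = 56 (a(Y, v) = -(-277 - 1*(-53))/4 = -(-277 + 53)/4 = -¼*(-224) = 56)
w = 5127865 (w = -40900 - (-365)*(-119)² = -40900 - (-365)*14161 = -40900 - 1*(-5168765) = -40900 + 5168765 = 5127865)
1/w + a(564, -209) = 1/5127865 + 56 = 287160441/5127865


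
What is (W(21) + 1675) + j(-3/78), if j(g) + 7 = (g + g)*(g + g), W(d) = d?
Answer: 285442/169 ≈ 1689.0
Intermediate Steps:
j(g) = -7 + 4*g**2 (j(g) = -7 + (g + g)*(g + g) = -7 + (2*g)*(2*g) = -7 + 4*g**2)
(W(21) + 1675) + j(-3/78) = (21 + 1675) + (-7 + 4*(-3/78)**2) = 1696 + (-7 + 4*(-3*1/78)**2) = 1696 + (-7 + 4*(-1/26)**2) = 1696 + (-7 + 4*(1/676)) = 1696 + (-7 + 1/169) = 1696 - 1182/169 = 285442/169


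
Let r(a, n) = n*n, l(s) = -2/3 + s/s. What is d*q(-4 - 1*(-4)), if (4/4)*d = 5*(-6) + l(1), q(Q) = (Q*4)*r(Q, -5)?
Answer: 0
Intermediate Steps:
l(s) = ⅓ (l(s) = -2*⅓ + 1 = -⅔ + 1 = ⅓)
r(a, n) = n²
q(Q) = 100*Q (q(Q) = (Q*4)*(-5)² = (4*Q)*25 = 100*Q)
d = -89/3 (d = 5*(-6) + ⅓ = -30 + ⅓ = -89/3 ≈ -29.667)
d*q(-4 - 1*(-4)) = -8900*(-4 - 1*(-4))/3 = -8900*(-4 + 4)/3 = -8900*0/3 = -89/3*0 = 0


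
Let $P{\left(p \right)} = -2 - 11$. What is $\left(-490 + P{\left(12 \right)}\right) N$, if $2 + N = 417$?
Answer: $-208745$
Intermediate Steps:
$P{\left(p \right)} = -13$
$N = 415$ ($N = -2 + 417 = 415$)
$\left(-490 + P{\left(12 \right)}\right) N = \left(-490 - 13\right) 415 = \left(-503\right) 415 = -208745$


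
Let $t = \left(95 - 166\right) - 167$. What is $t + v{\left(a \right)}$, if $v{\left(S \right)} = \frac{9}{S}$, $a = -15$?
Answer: $- \frac{1193}{5} \approx -238.6$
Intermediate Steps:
$t = -238$ ($t = -71 - 167 = -238$)
$t + v{\left(a \right)} = -238 + \frac{9}{-15} = -238 + 9 \left(- \frac{1}{15}\right) = -238 - \frac{3}{5} = - \frac{1193}{5}$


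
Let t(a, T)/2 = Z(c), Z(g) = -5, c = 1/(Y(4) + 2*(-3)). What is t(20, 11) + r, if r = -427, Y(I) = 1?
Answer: -437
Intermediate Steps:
c = -⅕ (c = 1/(1 + 2*(-3)) = 1/(1 - 6) = 1/(-5) = -⅕ ≈ -0.20000)
t(a, T) = -10 (t(a, T) = 2*(-5) = -10)
t(20, 11) + r = -10 - 427 = -437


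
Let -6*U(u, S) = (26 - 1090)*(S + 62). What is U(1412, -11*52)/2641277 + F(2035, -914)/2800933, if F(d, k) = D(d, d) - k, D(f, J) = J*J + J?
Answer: 10692595089678/7398039911441 ≈ 1.4453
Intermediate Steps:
D(f, J) = J + J² (D(f, J) = J² + J = J + J²)
U(u, S) = 32984/3 + 532*S/3 (U(u, S) = -(26 - 1090)*(S + 62)/6 = -(-532)*(62 + S)/3 = -(-65968 - 1064*S)/6 = 32984/3 + 532*S/3)
F(d, k) = -k + d*(1 + d) (F(d, k) = d*(1 + d) - k = -k + d*(1 + d))
U(1412, -11*52)/2641277 + F(2035, -914)/2800933 = (32984/3 + 532*(-11*52)/3)/2641277 + (-1*(-914) + 2035*(1 + 2035))/2800933 = (32984/3 + (532/3)*(-572))*(1/2641277) + (914 + 2035*2036)*(1/2800933) = (32984/3 - 304304/3)*(1/2641277) + (914 + 4143260)*(1/2800933) = -90440*1/2641277 + 4144174*(1/2800933) = -90440/2641277 + 4144174/2800933 = 10692595089678/7398039911441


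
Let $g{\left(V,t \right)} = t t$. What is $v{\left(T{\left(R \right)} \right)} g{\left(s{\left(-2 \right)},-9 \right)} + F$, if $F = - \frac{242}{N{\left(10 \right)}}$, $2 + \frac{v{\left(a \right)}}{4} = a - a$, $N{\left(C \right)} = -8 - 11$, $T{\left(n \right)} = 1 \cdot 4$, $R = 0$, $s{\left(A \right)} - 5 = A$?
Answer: $- \frac{12070}{19} \approx -635.26$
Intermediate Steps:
$s{\left(A \right)} = 5 + A$
$g{\left(V,t \right)} = t^{2}$
$T{\left(n \right)} = 4$
$N{\left(C \right)} = -19$ ($N{\left(C \right)} = -8 - 11 = -19$)
$v{\left(a \right)} = -8$ ($v{\left(a \right)} = -8 + 4 \left(a - a\right) = -8 + 4 \cdot 0 = -8 + 0 = -8$)
$F = \frac{242}{19}$ ($F = - \frac{242}{-19} = \left(-242\right) \left(- \frac{1}{19}\right) = \frac{242}{19} \approx 12.737$)
$v{\left(T{\left(R \right)} \right)} g{\left(s{\left(-2 \right)},-9 \right)} + F = - 8 \left(-9\right)^{2} + \frac{242}{19} = \left(-8\right) 81 + \frac{242}{19} = -648 + \frac{242}{19} = - \frac{12070}{19}$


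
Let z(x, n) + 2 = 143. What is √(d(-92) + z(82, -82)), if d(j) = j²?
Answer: √8605 ≈ 92.763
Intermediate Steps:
z(x, n) = 141 (z(x, n) = -2 + 143 = 141)
√(d(-92) + z(82, -82)) = √((-92)² + 141) = √(8464 + 141) = √8605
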